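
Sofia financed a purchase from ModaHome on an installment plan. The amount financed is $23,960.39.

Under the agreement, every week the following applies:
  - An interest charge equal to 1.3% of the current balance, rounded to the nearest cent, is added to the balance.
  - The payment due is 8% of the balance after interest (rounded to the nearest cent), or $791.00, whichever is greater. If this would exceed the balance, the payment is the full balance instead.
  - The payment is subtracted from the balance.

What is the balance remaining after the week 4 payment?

Week 1: $23,960.39 +$311.49 interest = $24,271.88; pay $1,941.75 → $22,330.13
Week 2: $22,330.13 +$290.29 interest = $22,620.42; pay $1,809.63 → $20,810.79
Week 3: $20,810.79 +$270.54 interest = $21,081.33; pay $1,686.51 → $19,394.82
Week 4: $19,394.82 +$252.13 interest = $19,646.95; pay $1,571.76 → $18,075.19

$18,075.19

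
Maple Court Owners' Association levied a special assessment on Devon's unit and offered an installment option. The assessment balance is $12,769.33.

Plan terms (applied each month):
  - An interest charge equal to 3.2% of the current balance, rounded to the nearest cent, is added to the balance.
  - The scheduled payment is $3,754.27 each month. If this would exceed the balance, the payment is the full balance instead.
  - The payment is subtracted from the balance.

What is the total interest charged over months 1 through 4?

$978.30

Month 1: opening $12,769.33; interest $408.62 → $13,177.95; payment $3,754.27; balance $9,423.68
Month 2: opening $9,423.68; interest $301.56 → $9,725.24; payment $3,754.27; balance $5,970.97
Month 3: opening $5,970.97; interest $191.07 → $6,162.04; payment $3,754.27; balance $2,407.77
Month 4: opening $2,407.77; interest $77.05 → $2,484.82; payment $2,484.82; balance $0.00
Total interest: $408.62 + $301.56 + $191.07 + $77.05 = $978.30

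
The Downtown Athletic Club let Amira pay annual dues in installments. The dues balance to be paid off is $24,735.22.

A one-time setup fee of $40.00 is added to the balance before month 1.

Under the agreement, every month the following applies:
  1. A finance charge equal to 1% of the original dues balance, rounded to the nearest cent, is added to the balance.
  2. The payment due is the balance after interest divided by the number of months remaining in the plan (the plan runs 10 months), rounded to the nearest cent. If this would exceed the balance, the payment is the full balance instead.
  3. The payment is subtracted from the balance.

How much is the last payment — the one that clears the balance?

# | Opening | Interest | Payment | End bal
1 | $24,775.22 | $247.35 | $2,502.26 | $22,520.31
2 | $22,520.31 | $247.35 | $2,529.74 | $20,237.92
3 | $20,237.92 | $247.35 | $2,560.66 | $17,924.61
4 | $17,924.61 | $247.35 | $2,595.99 | $15,575.97
5 | $15,575.97 | $247.35 | $2,637.22 | $13,186.10
6 | $13,186.10 | $247.35 | $2,686.69 | $10,746.76
7 | $10,746.76 | $247.35 | $2,748.53 | $8,245.58
8 | $8,245.58 | $247.35 | $2,830.98 | $5,661.95
9 | $5,661.95 | $247.35 | $2,954.65 | $2,954.65
10 | $2,954.65 | $247.35 | $3,202.00 | $0.00

$3,202.00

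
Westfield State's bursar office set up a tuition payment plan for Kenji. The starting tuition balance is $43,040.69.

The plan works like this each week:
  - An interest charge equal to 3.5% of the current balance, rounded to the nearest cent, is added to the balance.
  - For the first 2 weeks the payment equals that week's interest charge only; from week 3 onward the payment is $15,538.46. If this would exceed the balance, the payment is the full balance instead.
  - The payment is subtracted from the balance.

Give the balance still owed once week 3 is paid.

Week 1: $43,040.69 +$1,506.42 interest = $44,547.11; pay $1,506.42 → $43,040.69
Week 2: $43,040.69 +$1,506.42 interest = $44,547.11; pay $1,506.42 → $43,040.69
Week 3: $43,040.69 +$1,506.42 interest = $44,547.11; pay $15,538.46 → $29,008.65

$29,008.65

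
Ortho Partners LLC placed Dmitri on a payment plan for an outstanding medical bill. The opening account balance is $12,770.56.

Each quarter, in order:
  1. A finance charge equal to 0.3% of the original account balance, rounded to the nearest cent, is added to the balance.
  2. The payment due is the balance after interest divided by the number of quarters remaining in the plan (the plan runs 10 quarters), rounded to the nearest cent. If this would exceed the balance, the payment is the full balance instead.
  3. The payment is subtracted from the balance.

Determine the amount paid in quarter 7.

$1,319.03

Quarter 1: opening $12,770.56; interest $38.31 → $12,808.87; payment $1,280.89; balance $11,527.98
Quarter 2: opening $11,527.98; interest $38.31 → $11,566.29; payment $1,285.14; balance $10,281.15
Quarter 3: opening $10,281.15; interest $38.31 → $10,319.46; payment $1,289.93; balance $9,029.53
Quarter 4: opening $9,029.53; interest $38.31 → $9,067.84; payment $1,295.41; balance $7,772.43
Quarter 5: opening $7,772.43; interest $38.31 → $7,810.74; payment $1,301.79; balance $6,508.95
Quarter 6: opening $6,508.95; interest $38.31 → $6,547.26; payment $1,309.45; balance $5,237.81
Quarter 7: opening $5,237.81; interest $38.31 → $5,276.12; payment $1,319.03; balance $3,957.09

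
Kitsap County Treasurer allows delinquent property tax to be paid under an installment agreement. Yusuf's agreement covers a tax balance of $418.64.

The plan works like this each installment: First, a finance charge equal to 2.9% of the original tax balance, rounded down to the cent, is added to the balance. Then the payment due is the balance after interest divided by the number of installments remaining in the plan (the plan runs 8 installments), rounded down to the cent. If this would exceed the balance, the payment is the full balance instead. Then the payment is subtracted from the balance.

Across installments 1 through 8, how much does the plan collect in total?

$515.76

Installment 1: $418.64 +$12.14 interest = $430.78; pay $53.84 → $376.94
Installment 2: $376.94 +$12.14 interest = $389.08; pay $55.58 → $333.50
Installment 3: $333.50 +$12.14 interest = $345.64; pay $57.60 → $288.04
Installment 4: $288.04 +$12.14 interest = $300.18; pay $60.03 → $240.15
Installment 5: $240.15 +$12.14 interest = $252.29; pay $63.07 → $189.22
Installment 6: $189.22 +$12.14 interest = $201.36; pay $67.12 → $134.24
Installment 7: $134.24 +$12.14 interest = $146.38; pay $73.19 → $73.19
Installment 8: $73.19 +$12.14 interest = $85.33; pay $85.33 → $0.00
Total paid: $515.76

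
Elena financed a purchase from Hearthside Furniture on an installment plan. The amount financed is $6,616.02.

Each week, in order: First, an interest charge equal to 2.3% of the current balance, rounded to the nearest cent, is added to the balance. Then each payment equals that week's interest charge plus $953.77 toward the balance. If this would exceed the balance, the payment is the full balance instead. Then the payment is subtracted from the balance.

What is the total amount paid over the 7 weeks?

$7,220.53

Week 1: $6,616.02 +$152.17 interest = $6,768.19; pay $1,105.94 → $5,662.25
Week 2: $5,662.25 +$130.23 interest = $5,792.48; pay $1,084.00 → $4,708.48
Week 3: $4,708.48 +$108.30 interest = $4,816.78; pay $1,062.07 → $3,754.71
Week 4: $3,754.71 +$86.36 interest = $3,841.07; pay $1,040.13 → $2,800.94
Week 5: $2,800.94 +$64.42 interest = $2,865.36; pay $1,018.19 → $1,847.17
Week 6: $1,847.17 +$42.48 interest = $1,889.65; pay $996.25 → $893.40
Week 7: $893.40 +$20.55 interest = $913.95; pay $913.95 → $0.00
Total paid: $7,220.53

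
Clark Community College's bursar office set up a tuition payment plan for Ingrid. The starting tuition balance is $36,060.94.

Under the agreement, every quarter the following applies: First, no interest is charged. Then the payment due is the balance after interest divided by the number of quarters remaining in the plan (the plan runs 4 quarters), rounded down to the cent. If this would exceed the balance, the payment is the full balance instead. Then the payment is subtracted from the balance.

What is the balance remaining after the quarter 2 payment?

$18,030.48

Quarter 1: opening $36,060.94; payment $9,015.23; balance $27,045.71
Quarter 2: opening $27,045.71; payment $9,015.23; balance $18,030.48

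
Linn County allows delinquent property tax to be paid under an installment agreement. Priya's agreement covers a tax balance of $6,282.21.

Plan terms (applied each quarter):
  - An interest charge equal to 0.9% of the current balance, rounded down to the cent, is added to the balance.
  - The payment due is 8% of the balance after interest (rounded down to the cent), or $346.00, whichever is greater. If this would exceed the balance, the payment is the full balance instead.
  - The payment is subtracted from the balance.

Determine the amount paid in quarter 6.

Quarter 1: $6,282.21 +$56.53 interest = $6,338.74; pay $507.09 → $5,831.65
Quarter 2: $5,831.65 +$52.48 interest = $5,884.13; pay $470.73 → $5,413.40
Quarter 3: $5,413.40 +$48.72 interest = $5,462.12; pay $436.96 → $5,025.16
Quarter 4: $5,025.16 +$45.22 interest = $5,070.38; pay $405.63 → $4,664.75
Quarter 5: $4,664.75 +$41.98 interest = $4,706.73; pay $376.53 → $4,330.20
Quarter 6: $4,330.20 +$38.97 interest = $4,369.17; pay $349.53 → $4,019.64

$349.53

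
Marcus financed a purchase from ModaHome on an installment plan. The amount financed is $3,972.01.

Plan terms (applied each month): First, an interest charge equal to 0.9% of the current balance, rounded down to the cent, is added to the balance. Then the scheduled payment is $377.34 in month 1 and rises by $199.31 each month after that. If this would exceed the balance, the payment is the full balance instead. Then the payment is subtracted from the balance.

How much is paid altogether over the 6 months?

Month 1: $3,972.01 +$35.74 interest = $4,007.75; pay $377.34 → $3,630.41
Month 2: $3,630.41 +$32.67 interest = $3,663.08; pay $576.65 → $3,086.43
Month 3: $3,086.43 +$27.77 interest = $3,114.20; pay $775.96 → $2,338.24
Month 4: $2,338.24 +$21.04 interest = $2,359.28; pay $975.27 → $1,384.01
Month 5: $1,384.01 +$12.45 interest = $1,396.46; pay $1,174.58 → $221.88
Month 6: $221.88 +$1.99 interest = $223.87; pay $223.87 → $0.00
Total paid: $4,103.67

$4,103.67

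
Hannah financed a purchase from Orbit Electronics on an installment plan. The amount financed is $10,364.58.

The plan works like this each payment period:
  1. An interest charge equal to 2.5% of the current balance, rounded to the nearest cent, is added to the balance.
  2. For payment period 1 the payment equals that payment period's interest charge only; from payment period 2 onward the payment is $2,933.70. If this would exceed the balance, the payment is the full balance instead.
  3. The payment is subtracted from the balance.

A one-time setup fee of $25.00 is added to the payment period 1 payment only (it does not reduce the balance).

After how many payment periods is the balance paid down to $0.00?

# | Opening | Interest | Payment | Fee | End bal
1 | $10,364.58 | $259.11 | $259.11 | $25.00 | $10,364.58
2 | $10,364.58 | $259.11 | $2,933.70 | — | $7,689.99
3 | $7,689.99 | $192.25 | $2,933.70 | — | $4,948.54
4 | $4,948.54 | $123.71 | $2,933.70 | — | $2,138.55
5 | $2,138.55 | $53.46 | $2,192.01 | — | $0.00
Balance reaches $0.00 in payment period 5.

5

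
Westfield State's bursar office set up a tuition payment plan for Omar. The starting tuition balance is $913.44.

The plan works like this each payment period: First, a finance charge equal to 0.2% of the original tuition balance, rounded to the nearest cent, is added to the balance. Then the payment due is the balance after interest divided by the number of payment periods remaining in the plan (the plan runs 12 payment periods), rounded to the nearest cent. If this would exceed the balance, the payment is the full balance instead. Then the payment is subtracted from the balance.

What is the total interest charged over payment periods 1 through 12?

$21.96

# | Opening | Interest | Payment | End bal
1 | $913.44 | $1.83 | $76.27 | $839.00
2 | $839.00 | $1.83 | $76.44 | $764.39
3 | $764.39 | $1.83 | $76.62 | $689.60
4 | $689.60 | $1.83 | $76.83 | $614.60
5 | $614.60 | $1.83 | $77.05 | $539.38
6 | $539.38 | $1.83 | $77.32 | $463.89
7 | $463.89 | $1.83 | $77.62 | $388.10
8 | $388.10 | $1.83 | $77.99 | $311.94
9 | $311.94 | $1.83 | $78.44 | $235.33
10 | $235.33 | $1.83 | $79.05 | $158.11
11 | $158.11 | $1.83 | $79.97 | $79.97
12 | $79.97 | $1.83 | $81.80 | $0.00
Total interest: $1.83 + $1.83 + $1.83 + $1.83 + $1.83 + $1.83 + $1.83 + $1.83 + $1.83 + $1.83 + $1.83 + $1.83 = $21.96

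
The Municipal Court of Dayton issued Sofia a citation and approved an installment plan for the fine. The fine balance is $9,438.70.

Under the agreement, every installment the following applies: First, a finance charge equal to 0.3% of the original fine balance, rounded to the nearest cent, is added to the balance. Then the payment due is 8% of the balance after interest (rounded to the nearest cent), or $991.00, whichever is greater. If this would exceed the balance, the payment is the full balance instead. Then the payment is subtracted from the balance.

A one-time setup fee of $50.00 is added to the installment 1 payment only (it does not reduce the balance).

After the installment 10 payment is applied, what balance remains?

$0.00

Installment 1: opening $9,438.70; interest $28.32 → $9,467.02; payment $991.00 (+ $50.00 fee); balance $8,476.02
Installment 2: opening $8,476.02; interest $28.32 → $8,504.34; payment $991.00; balance $7,513.34
Installment 3: opening $7,513.34; interest $28.32 → $7,541.66; payment $991.00; balance $6,550.66
Installment 4: opening $6,550.66; interest $28.32 → $6,578.98; payment $991.00; balance $5,587.98
Installment 5: opening $5,587.98; interest $28.32 → $5,616.30; payment $991.00; balance $4,625.30
Installment 6: opening $4,625.30; interest $28.32 → $4,653.62; payment $991.00; balance $3,662.62
Installment 7: opening $3,662.62; interest $28.32 → $3,690.94; payment $991.00; balance $2,699.94
Installment 8: opening $2,699.94; interest $28.32 → $2,728.26; payment $991.00; balance $1,737.26
Installment 9: opening $1,737.26; interest $28.32 → $1,765.58; payment $991.00; balance $774.58
Installment 10: opening $774.58; interest $28.32 → $802.90; payment $802.90; balance $0.00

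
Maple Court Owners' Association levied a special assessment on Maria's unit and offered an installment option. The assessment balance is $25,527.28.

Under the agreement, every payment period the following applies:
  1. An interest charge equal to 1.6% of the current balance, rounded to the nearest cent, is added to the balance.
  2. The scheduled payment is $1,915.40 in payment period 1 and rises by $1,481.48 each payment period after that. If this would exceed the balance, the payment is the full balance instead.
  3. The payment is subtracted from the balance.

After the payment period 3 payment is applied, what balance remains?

Payment period 1: $25,527.28 +$408.44 interest = $25,935.72; pay $1,915.40 → $24,020.32
Payment period 2: $24,020.32 +$384.33 interest = $24,404.65; pay $3,396.88 → $21,007.77
Payment period 3: $21,007.77 +$336.12 interest = $21,343.89; pay $4,878.36 → $16,465.53

$16,465.53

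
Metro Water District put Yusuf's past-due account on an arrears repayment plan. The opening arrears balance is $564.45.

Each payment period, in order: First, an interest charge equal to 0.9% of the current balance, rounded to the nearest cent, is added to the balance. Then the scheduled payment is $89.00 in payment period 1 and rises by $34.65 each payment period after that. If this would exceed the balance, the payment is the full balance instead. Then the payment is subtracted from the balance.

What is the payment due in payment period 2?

$123.65

# | Opening | Interest | Payment | End bal
1 | $564.45 | $5.08 | $89.00 | $480.53
2 | $480.53 | $4.32 | $123.65 | $361.20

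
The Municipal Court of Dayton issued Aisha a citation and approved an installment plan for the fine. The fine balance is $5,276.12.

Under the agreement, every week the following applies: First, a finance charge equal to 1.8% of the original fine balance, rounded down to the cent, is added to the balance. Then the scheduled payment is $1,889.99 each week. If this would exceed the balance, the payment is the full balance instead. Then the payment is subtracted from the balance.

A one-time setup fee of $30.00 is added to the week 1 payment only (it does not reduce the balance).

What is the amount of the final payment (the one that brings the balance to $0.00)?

Week 1: $5,276.12 +$94.97 interest = $5,371.09; pay $1,889.99 (+ $30.00 fee) → $3,481.10
Week 2: $3,481.10 +$94.97 interest = $3,576.07; pay $1,889.99 → $1,686.08
Week 3: $1,686.08 +$94.97 interest = $1,781.05; pay $1,781.05 → $0.00

$1,781.05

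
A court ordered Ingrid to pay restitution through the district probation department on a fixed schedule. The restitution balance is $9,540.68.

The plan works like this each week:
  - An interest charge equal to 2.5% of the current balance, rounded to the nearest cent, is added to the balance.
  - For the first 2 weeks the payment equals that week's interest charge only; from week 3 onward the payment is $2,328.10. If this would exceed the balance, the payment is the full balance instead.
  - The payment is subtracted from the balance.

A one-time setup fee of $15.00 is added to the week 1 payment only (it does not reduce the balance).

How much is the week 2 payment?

Week 1: opening $9,540.68; interest $238.52 → $9,779.20; payment $238.52 (+ $15.00 fee); balance $9,540.68
Week 2: opening $9,540.68; interest $238.52 → $9,779.20; payment $238.52; balance $9,540.68

$238.52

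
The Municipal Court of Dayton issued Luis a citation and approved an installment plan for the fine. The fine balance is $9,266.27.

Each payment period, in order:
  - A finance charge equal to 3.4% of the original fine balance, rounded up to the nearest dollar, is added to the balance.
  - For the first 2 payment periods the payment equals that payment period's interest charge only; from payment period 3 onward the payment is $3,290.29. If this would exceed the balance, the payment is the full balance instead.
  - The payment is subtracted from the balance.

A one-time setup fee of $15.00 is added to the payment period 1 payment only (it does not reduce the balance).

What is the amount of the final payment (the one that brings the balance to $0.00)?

# | Opening | Interest | Payment | Fee | End bal
1 | $9,266.27 | $316.00 | $316.00 | $15.00 | $9,266.27
2 | $9,266.27 | $316.00 | $316.00 | — | $9,266.27
3 | $9,266.27 | $316.00 | $3,290.29 | — | $6,291.98
4 | $6,291.98 | $316.00 | $3,290.29 | — | $3,317.69
5 | $3,317.69 | $316.00 | $3,290.29 | — | $343.40
6 | $343.40 | $316.00 | $659.40 | — | $0.00

$659.40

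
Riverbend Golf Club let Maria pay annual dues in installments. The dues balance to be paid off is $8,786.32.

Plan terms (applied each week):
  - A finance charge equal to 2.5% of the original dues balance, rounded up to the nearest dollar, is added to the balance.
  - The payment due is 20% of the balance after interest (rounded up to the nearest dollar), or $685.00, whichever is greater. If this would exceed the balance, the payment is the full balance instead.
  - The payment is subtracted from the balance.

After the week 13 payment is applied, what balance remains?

Week 1: opening $8,786.32; interest $220.00 → $9,006.32; payment $1,802.00; balance $7,204.32
Week 2: opening $7,204.32; interest $220.00 → $7,424.32; payment $1,485.00; balance $5,939.32
Week 3: opening $5,939.32; interest $220.00 → $6,159.32; payment $1,232.00; balance $4,927.32
Week 4: opening $4,927.32; interest $220.00 → $5,147.32; payment $1,030.00; balance $4,117.32
Week 5: opening $4,117.32; interest $220.00 → $4,337.32; payment $868.00; balance $3,469.32
Week 6: opening $3,469.32; interest $220.00 → $3,689.32; payment $738.00; balance $2,951.32
Week 7: opening $2,951.32; interest $220.00 → $3,171.32; payment $685.00; balance $2,486.32
Week 8: opening $2,486.32; interest $220.00 → $2,706.32; payment $685.00; balance $2,021.32
Week 9: opening $2,021.32; interest $220.00 → $2,241.32; payment $685.00; balance $1,556.32
Week 10: opening $1,556.32; interest $220.00 → $1,776.32; payment $685.00; balance $1,091.32
Week 11: opening $1,091.32; interest $220.00 → $1,311.32; payment $685.00; balance $626.32
Week 12: opening $626.32; interest $220.00 → $846.32; payment $685.00; balance $161.32
Week 13: opening $161.32; interest $220.00 → $381.32; payment $381.32; balance $0.00

$0.00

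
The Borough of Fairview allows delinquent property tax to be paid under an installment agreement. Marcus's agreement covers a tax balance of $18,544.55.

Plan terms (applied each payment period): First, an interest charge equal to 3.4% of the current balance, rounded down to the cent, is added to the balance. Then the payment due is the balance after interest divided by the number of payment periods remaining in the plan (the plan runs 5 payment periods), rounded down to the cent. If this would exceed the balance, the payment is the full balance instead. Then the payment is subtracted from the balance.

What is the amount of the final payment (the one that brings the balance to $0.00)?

$4,383.78

Payment period 1: opening $18,544.55; interest $630.51 → $19,175.06; payment $3,835.01; balance $15,340.05
Payment period 2: opening $15,340.05; interest $521.56 → $15,861.61; payment $3,965.40; balance $11,896.21
Payment period 3: opening $11,896.21; interest $404.47 → $12,300.68; payment $4,100.22; balance $8,200.46
Payment period 4: opening $8,200.46; interest $278.81 → $8,479.27; payment $4,239.63; balance $4,239.64
Payment period 5: opening $4,239.64; interest $144.14 → $4,383.78; payment $4,383.78; balance $0.00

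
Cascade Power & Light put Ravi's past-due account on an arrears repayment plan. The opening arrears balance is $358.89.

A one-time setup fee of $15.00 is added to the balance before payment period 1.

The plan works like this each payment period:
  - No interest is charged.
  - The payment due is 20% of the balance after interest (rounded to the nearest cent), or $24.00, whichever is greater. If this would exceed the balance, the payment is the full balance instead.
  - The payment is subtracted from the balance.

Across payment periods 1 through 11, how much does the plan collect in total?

Payment period 1: opening $373.89; payment $74.78; balance $299.11
Payment period 2: opening $299.11; payment $59.82; balance $239.29
Payment period 3: opening $239.29; payment $47.86; balance $191.43
Payment period 4: opening $191.43; payment $38.29; balance $153.14
Payment period 5: opening $153.14; payment $30.63; balance $122.51
Payment period 6: opening $122.51; payment $24.50; balance $98.01
Payment period 7: opening $98.01; payment $24.00; balance $74.01
Payment period 8: opening $74.01; payment $24.00; balance $50.01
Payment period 9: opening $50.01; payment $24.00; balance $26.01
Payment period 10: opening $26.01; payment $24.00; balance $2.01
Payment period 11: opening $2.01; payment $2.01; balance $0.00
Total paid: $373.89

$373.89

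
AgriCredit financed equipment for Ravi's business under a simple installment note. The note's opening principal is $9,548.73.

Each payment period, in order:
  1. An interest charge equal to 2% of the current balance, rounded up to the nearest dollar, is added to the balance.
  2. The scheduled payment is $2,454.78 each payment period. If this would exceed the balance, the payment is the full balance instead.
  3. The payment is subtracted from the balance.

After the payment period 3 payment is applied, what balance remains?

$2,621.39

# | Opening | Interest | Payment | End bal
1 | $9,548.73 | $191.00 | $2,454.78 | $7,284.95
2 | $7,284.95 | $146.00 | $2,454.78 | $4,976.17
3 | $4,976.17 | $100.00 | $2,454.78 | $2,621.39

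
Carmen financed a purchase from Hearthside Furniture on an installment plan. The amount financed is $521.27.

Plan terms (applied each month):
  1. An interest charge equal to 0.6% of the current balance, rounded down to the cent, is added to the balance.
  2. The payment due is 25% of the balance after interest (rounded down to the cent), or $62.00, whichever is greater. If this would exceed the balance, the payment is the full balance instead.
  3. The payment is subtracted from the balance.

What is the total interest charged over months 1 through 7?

Month 1: opening $521.27; interest $3.12 → $524.39; payment $131.09; balance $393.30
Month 2: opening $393.30; interest $2.35 → $395.65; payment $98.91; balance $296.74
Month 3: opening $296.74; interest $1.78 → $298.52; payment $74.63; balance $223.89
Month 4: opening $223.89; interest $1.34 → $225.23; payment $62.00; balance $163.23
Month 5: opening $163.23; interest $0.97 → $164.20; payment $62.00; balance $102.20
Month 6: opening $102.20; interest $0.61 → $102.81; payment $62.00; balance $40.81
Month 7: opening $40.81; interest $0.24 → $41.05; payment $41.05; balance $0.00
Total interest: $3.12 + $2.35 + $1.78 + $1.34 + $0.97 + $0.61 + $0.24 = $10.41

$10.41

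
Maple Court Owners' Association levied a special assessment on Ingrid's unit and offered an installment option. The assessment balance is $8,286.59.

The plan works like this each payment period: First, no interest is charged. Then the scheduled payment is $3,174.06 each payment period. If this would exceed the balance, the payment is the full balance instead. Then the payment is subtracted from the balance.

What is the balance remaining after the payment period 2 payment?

Payment period 1: opening $8,286.59; payment $3,174.06; balance $5,112.53
Payment period 2: opening $5,112.53; payment $3,174.06; balance $1,938.47

$1,938.47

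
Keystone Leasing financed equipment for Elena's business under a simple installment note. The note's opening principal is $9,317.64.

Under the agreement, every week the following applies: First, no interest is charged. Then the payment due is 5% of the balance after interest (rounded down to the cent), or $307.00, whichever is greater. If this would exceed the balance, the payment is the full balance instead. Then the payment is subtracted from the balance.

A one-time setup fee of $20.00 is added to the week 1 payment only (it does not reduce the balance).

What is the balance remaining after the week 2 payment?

$8,409.18

Week 1: opening $9,317.64; payment $465.88 (+ $20.00 fee); balance $8,851.76
Week 2: opening $8,851.76; payment $442.58; balance $8,409.18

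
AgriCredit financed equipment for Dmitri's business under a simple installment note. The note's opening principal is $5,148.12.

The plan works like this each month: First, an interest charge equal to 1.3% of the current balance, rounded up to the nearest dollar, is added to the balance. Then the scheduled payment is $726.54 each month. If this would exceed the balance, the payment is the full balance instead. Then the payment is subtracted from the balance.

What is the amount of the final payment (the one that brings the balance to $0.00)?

$353.34

Month 1: opening $5,148.12; interest $67.00 → $5,215.12; payment $726.54; balance $4,488.58
Month 2: opening $4,488.58; interest $59.00 → $4,547.58; payment $726.54; balance $3,821.04
Month 3: opening $3,821.04; interest $50.00 → $3,871.04; payment $726.54; balance $3,144.50
Month 4: opening $3,144.50; interest $41.00 → $3,185.50; payment $726.54; balance $2,458.96
Month 5: opening $2,458.96; interest $32.00 → $2,490.96; payment $726.54; balance $1,764.42
Month 6: opening $1,764.42; interest $23.00 → $1,787.42; payment $726.54; balance $1,060.88
Month 7: opening $1,060.88; interest $14.00 → $1,074.88; payment $726.54; balance $348.34
Month 8: opening $348.34; interest $5.00 → $353.34; payment $353.34; balance $0.00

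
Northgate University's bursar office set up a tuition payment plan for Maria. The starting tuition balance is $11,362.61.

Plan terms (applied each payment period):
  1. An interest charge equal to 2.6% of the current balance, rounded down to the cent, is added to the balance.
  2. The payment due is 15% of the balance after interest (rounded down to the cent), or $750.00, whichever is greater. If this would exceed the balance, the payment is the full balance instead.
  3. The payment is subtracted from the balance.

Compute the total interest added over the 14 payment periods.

Payment period 1: opening $11,362.61; interest $295.42 → $11,658.03; payment $1,748.70; balance $9,909.33
Payment period 2: opening $9,909.33; interest $257.64 → $10,166.97; payment $1,525.04; balance $8,641.93
Payment period 3: opening $8,641.93; interest $224.69 → $8,866.62; payment $1,329.99; balance $7,536.63
Payment period 4: opening $7,536.63; interest $195.95 → $7,732.58; payment $1,159.88; balance $6,572.70
Payment period 5: opening $6,572.70; interest $170.89 → $6,743.59; payment $1,011.53; balance $5,732.06
Payment period 6: opening $5,732.06; interest $149.03 → $5,881.09; payment $882.16; balance $4,998.93
Payment period 7: opening $4,998.93; interest $129.97 → $5,128.90; payment $769.33; balance $4,359.57
Payment period 8: opening $4,359.57; interest $113.34 → $4,472.91; payment $750.00; balance $3,722.91
Payment period 9: opening $3,722.91; interest $96.79 → $3,819.70; payment $750.00; balance $3,069.70
Payment period 10: opening $3,069.70; interest $79.81 → $3,149.51; payment $750.00; balance $2,399.51
Payment period 11: opening $2,399.51; interest $62.38 → $2,461.89; payment $750.00; balance $1,711.89
Payment period 12: opening $1,711.89; interest $44.50 → $1,756.39; payment $750.00; balance $1,006.39
Payment period 13: opening $1,006.39; interest $26.16 → $1,032.55; payment $750.00; balance $282.55
Payment period 14: opening $282.55; interest $7.34 → $289.89; payment $289.89; balance $0.00
Total interest: $295.42 + $257.64 + $224.69 + $195.95 + $170.89 + $149.03 + $129.97 + $113.34 + $96.79 + $79.81 + $62.38 + $44.50 + $26.16 + $7.34 = $1,853.91

$1,853.91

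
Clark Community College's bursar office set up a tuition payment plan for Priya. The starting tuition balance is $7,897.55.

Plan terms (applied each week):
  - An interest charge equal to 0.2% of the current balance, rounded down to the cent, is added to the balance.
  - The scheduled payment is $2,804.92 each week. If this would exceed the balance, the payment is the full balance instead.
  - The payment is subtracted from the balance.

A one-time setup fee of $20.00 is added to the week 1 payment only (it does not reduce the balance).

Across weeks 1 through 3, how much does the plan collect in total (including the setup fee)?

Week 1: opening $7,897.55; interest $15.79 → $7,913.34; payment $2,804.92 (+ $20.00 fee); balance $5,108.42
Week 2: opening $5,108.42; interest $10.21 → $5,118.63; payment $2,804.92; balance $2,313.71
Week 3: opening $2,313.71; interest $4.62 → $2,318.33; payment $2,318.33; balance $0.00
Total paid: $7,948.17

$7,948.17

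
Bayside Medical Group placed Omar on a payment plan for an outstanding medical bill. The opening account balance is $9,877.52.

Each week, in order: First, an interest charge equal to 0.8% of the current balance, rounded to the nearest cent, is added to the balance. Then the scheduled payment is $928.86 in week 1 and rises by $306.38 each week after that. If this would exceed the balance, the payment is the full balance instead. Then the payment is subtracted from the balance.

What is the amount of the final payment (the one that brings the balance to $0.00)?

$30.63

# | Opening | Interest | Payment | End bal
1 | $9,877.52 | $79.02 | $928.86 | $9,027.68
2 | $9,027.68 | $72.22 | $1,235.24 | $7,864.66
3 | $7,864.66 | $62.92 | $1,541.62 | $6,385.96
4 | $6,385.96 | $51.09 | $1,848.00 | $4,589.05
5 | $4,589.05 | $36.71 | $2,154.38 | $2,471.38
6 | $2,471.38 | $19.77 | $2,460.76 | $30.39
7 | $30.39 | $0.24 | $30.63 | $0.00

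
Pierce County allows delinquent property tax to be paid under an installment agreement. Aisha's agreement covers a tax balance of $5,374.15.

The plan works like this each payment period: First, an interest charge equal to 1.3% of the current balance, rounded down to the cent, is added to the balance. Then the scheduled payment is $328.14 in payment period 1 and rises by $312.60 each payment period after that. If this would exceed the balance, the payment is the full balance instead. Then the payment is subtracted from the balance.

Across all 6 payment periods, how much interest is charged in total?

$285.84

Payment period 1: opening $5,374.15; interest $69.86 → $5,444.01; payment $328.14; balance $5,115.87
Payment period 2: opening $5,115.87; interest $66.50 → $5,182.37; payment $640.74; balance $4,541.63
Payment period 3: opening $4,541.63; interest $59.04 → $4,600.67; payment $953.34; balance $3,647.33
Payment period 4: opening $3,647.33; interest $47.41 → $3,694.74; payment $1,265.94; balance $2,428.80
Payment period 5: opening $2,428.80; interest $31.57 → $2,460.37; payment $1,578.54; balance $881.83
Payment period 6: opening $881.83; interest $11.46 → $893.29; payment $893.29; balance $0.00
Total interest: $69.86 + $66.50 + $59.04 + $47.41 + $31.57 + $11.46 = $285.84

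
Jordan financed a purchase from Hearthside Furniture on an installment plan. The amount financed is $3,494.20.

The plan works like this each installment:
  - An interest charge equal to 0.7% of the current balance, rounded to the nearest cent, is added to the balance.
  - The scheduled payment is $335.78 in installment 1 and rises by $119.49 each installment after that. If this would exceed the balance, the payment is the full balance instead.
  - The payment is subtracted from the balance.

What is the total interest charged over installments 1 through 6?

Installment 1: $3,494.20 +$24.46 interest = $3,518.66; pay $335.78 → $3,182.88
Installment 2: $3,182.88 +$22.28 interest = $3,205.16; pay $455.27 → $2,749.89
Installment 3: $2,749.89 +$19.25 interest = $2,769.14; pay $574.76 → $2,194.38
Installment 4: $2,194.38 +$15.36 interest = $2,209.74; pay $694.25 → $1,515.49
Installment 5: $1,515.49 +$10.61 interest = $1,526.10; pay $813.74 → $712.36
Installment 6: $712.36 +$4.99 interest = $717.35; pay $717.35 → $0.00
Total interest: $24.46 + $22.28 + $19.25 + $15.36 + $10.61 + $4.99 = $96.95

$96.95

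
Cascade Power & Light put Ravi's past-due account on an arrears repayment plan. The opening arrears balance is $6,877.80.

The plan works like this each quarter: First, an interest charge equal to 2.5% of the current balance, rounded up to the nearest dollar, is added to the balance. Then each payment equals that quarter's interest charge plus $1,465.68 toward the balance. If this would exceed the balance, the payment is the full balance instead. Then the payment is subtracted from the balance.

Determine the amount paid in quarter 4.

Quarter 1: opening $6,877.80; interest $172.00 → $7,049.80; payment $1,637.68; balance $5,412.12
Quarter 2: opening $5,412.12; interest $136.00 → $5,548.12; payment $1,601.68; balance $3,946.44
Quarter 3: opening $3,946.44; interest $99.00 → $4,045.44; payment $1,564.68; balance $2,480.76
Quarter 4: opening $2,480.76; interest $63.00 → $2,543.76; payment $1,528.68; balance $1,015.08

$1,528.68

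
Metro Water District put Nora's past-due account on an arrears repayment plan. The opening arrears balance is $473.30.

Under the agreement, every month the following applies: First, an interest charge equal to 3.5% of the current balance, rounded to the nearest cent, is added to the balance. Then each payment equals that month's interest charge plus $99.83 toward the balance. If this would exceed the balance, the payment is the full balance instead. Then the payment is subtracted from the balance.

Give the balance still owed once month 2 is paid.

$273.64

Month 1: opening $473.30; interest $16.57 → $489.87; payment $116.40; balance $373.47
Month 2: opening $373.47; interest $13.07 → $386.54; payment $112.90; balance $273.64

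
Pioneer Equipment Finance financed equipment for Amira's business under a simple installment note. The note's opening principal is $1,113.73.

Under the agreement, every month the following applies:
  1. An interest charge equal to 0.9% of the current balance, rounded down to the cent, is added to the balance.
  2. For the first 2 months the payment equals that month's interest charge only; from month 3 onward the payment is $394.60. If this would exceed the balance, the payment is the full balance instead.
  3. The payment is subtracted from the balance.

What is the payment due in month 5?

$344.17

Month 1: opening $1,113.73; interest $10.02 → $1,123.75; payment $10.02; balance $1,113.73
Month 2: opening $1,113.73; interest $10.02 → $1,123.75; payment $10.02; balance $1,113.73
Month 3: opening $1,113.73; interest $10.02 → $1,123.75; payment $394.60; balance $729.15
Month 4: opening $729.15; interest $6.56 → $735.71; payment $394.60; balance $341.11
Month 5: opening $341.11; interest $3.06 → $344.17; payment $344.17; balance $0.00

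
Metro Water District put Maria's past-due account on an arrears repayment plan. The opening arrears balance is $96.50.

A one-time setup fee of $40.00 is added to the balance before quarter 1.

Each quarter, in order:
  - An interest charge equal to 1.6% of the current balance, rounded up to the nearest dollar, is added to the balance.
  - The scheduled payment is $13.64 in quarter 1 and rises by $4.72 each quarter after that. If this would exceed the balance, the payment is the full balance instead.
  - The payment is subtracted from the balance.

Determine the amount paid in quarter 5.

$32.52

Quarter 1: $136.50 +$3.00 interest = $139.50; pay $13.64 → $125.86
Quarter 2: $125.86 +$3.00 interest = $128.86; pay $18.36 → $110.50
Quarter 3: $110.50 +$2.00 interest = $112.50; pay $23.08 → $89.42
Quarter 4: $89.42 +$2.00 interest = $91.42; pay $27.80 → $63.62
Quarter 5: $63.62 +$2.00 interest = $65.62; pay $32.52 → $33.10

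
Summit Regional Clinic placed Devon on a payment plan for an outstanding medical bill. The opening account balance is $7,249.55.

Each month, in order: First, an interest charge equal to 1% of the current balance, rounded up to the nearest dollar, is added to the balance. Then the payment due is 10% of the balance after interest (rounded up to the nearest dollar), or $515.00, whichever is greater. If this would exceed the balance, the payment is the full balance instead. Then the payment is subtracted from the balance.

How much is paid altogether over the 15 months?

$7,787.55

Month 1: opening $7,249.55; interest $73.00 → $7,322.55; payment $733.00; balance $6,589.55
Month 2: opening $6,589.55; interest $66.00 → $6,655.55; payment $666.00; balance $5,989.55
Month 3: opening $5,989.55; interest $60.00 → $6,049.55; payment $605.00; balance $5,444.55
Month 4: opening $5,444.55; interest $55.00 → $5,499.55; payment $550.00; balance $4,949.55
Month 5: opening $4,949.55; interest $50.00 → $4,999.55; payment $515.00; balance $4,484.55
Month 6: opening $4,484.55; interest $45.00 → $4,529.55; payment $515.00; balance $4,014.55
Month 7: opening $4,014.55; interest $41.00 → $4,055.55; payment $515.00; balance $3,540.55
Month 8: opening $3,540.55; interest $36.00 → $3,576.55; payment $515.00; balance $3,061.55
Month 9: opening $3,061.55; interest $31.00 → $3,092.55; payment $515.00; balance $2,577.55
Month 10: opening $2,577.55; interest $26.00 → $2,603.55; payment $515.00; balance $2,088.55
Month 11: opening $2,088.55; interest $21.00 → $2,109.55; payment $515.00; balance $1,594.55
Month 12: opening $1,594.55; interest $16.00 → $1,610.55; payment $515.00; balance $1,095.55
Month 13: opening $1,095.55; interest $11.00 → $1,106.55; payment $515.00; balance $591.55
Month 14: opening $591.55; interest $6.00 → $597.55; payment $515.00; balance $82.55
Month 15: opening $82.55; interest $1.00 → $83.55; payment $83.55; balance $0.00
Total paid: $7,787.55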